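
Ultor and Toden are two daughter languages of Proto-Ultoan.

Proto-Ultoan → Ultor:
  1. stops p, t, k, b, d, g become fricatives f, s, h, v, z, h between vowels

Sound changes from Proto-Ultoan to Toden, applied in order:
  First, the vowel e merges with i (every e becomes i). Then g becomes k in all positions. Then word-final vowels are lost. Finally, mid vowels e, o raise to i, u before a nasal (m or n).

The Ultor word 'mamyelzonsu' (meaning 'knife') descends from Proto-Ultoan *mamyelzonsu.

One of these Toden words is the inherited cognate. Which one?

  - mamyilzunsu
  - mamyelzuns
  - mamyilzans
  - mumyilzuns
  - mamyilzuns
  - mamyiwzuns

mamyilzuns

Toden: start from *mamyelzonsu.
  rule 1 (vowel merger): mamyelzonsu → mamyilzonsu
  rule 2: no change — mamyilzonsu
  rule 3 (apocope): mamyilzonsu → mamyilzons
  rule 4 (pre-nasal raising): mamyilzons → mamyilzuns
  ⇒ Toden mamyilzuns
Only 'mamyilzuns' matches the regular Toden development of *mamyelzonsu.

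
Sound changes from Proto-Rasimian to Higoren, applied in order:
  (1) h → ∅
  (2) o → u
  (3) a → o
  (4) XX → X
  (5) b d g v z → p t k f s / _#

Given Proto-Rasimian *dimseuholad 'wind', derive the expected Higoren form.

dimseulot

Higoren: start from *dimseuholad.
  rule 1 (h-loss): dimseuholad → dimseuolad
  rule 2 (vowel merger): dimseuolad → dimseuulad
  rule 3 (vowel merger): dimseuulad → dimseuulod
  rule 4 (degemination): dimseuulod → dimseulod
  rule 5 (final devoicing): dimseulod → dimseulot
  ⇒ Higoren dimseulot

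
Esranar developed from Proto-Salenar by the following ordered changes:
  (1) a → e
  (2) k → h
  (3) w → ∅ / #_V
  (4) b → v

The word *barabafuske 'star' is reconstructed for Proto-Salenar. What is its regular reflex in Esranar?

verevefushe

Esranar: *barabafuske
  barabafuske → berebefuske   [vowel merger]
  berebefuske → berebefushe   [unconditioned shift]
  berebefushe (rule 3 does not apply)
  berebefushe → verevefushe   [unconditioned shift]
  giving Esranar verevefushe.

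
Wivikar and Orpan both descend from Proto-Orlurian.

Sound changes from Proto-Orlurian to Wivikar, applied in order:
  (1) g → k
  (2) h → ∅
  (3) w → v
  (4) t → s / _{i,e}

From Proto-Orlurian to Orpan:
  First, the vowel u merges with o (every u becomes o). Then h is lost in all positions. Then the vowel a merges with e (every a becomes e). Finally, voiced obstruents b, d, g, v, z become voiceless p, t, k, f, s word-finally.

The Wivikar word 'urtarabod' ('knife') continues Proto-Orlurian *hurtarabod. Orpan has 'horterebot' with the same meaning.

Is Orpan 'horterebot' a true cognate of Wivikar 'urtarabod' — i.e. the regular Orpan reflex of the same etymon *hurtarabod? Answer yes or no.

no

Derive the expected Orpan reflex of *hurtarabod:
Orpan: *hurtarabod > hortarabod > ortarabod > orterebod > orterebot  (by vowel merger, h-loss, vowel merger, final devoicing)
The regular Orpan reflex would be 'orterebot', but the attested form is 'horterebot'. The correspondence is irregular, so they are not cognates (the Orpan form has a different source).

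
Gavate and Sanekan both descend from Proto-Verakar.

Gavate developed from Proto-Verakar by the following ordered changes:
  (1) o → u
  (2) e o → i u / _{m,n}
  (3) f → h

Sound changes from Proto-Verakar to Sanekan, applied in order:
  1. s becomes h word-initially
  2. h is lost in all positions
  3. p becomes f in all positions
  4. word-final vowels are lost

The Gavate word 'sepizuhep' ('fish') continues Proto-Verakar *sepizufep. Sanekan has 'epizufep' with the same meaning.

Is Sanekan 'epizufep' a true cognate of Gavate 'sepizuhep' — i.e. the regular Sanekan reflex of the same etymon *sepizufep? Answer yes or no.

Derive the expected Sanekan reflex of *sepizufep:
Sanekan: *sepizufep > hepizufep > epizufep > efizufef  (by debuccalisation, h-loss, unconditioned shift)
The regular Sanekan reflex would be 'efizufef', but the attested form is 'epizufep'. The correspondence is irregular, so they are not cognates (the Sanekan form has a different source).

no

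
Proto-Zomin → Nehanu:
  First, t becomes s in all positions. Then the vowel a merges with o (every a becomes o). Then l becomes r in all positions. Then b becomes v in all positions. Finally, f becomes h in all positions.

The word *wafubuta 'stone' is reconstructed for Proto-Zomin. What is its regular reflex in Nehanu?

Nehanu: start from *wafubuta.
  rule 1 (unconditioned shift): wafubuta → wafubusa
  rule 2 (vowel merger): wafubusa → wofubuso
  rule 3: no change — wofubuso
  rule 4 (unconditioned shift): wofubuso → wofuvuso
  rule 5 (unconditioned shift): wofuvuso → wohuvuso
  ⇒ Nehanu wohuvuso

wohuvuso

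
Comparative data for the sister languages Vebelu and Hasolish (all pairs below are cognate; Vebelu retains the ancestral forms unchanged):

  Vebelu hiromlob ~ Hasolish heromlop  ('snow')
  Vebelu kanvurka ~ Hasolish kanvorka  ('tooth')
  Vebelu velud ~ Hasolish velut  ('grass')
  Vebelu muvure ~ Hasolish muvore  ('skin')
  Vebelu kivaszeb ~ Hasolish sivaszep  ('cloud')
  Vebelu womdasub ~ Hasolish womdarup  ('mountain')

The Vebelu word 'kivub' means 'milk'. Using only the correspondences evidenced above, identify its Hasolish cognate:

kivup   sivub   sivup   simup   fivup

sivup

kivaszeb ~ sivaszep — Vebelu k corresponds to Hasolish s word-initially before a front vowel.
hiromlob ~ heromlop, kivaszeb ~ sivaszep — Vebelu b corresponds to Hasolish p word-finally.
Applying these to Vebelu 'kivub':
  kivub → sivub   (k→s word-initially before a front vowel)
  sivub → sivup   (b→p word-finally)
So the Hasolish cognate is 'sivup'.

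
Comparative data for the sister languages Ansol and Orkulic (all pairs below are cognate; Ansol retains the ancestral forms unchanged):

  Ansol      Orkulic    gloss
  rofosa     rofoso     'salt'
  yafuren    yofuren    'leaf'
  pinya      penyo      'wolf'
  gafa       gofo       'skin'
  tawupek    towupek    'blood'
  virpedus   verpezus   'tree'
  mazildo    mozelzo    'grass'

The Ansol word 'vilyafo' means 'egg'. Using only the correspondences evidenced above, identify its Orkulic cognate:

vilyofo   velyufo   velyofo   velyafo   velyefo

mazildo ~ mozelzo — Ansol i corresponds to Orkulic e after a consonant, before a consonant other than r, m, n, p, b, f, v.
yafuren ~ yofuren, gafa ~ gofo — Ansol a corresponds to Orkulic o after a consonant, before a labial obstruent.
Applying these to Ansol 'vilyafo':
  vilyafo → velyafo   (i→e after a consonant, before a consonant other than r, m, n, p, b, f, v)
  velyafo → velyofo   (a→o after a consonant, before a labial obstruent)
So the Orkulic cognate is 'velyofo'.

velyofo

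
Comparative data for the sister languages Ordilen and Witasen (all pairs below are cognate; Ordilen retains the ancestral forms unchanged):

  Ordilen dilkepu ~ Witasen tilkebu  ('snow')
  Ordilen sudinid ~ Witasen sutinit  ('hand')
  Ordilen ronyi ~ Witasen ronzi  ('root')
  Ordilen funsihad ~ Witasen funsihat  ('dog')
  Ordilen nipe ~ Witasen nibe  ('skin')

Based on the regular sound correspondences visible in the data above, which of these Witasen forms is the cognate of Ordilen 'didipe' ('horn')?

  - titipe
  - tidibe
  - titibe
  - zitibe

titibe

dilkepu ~ tilkebu — Ordilen d corresponds to Witasen t word-initially before a front vowel.
sudinid ~ sutinit — Ordilen d corresponds to Witasen t between vowels (before a front vowel).
nipe ~ nibe — Ordilen p corresponds to Witasen b between vowels (before a front vowel).
Applying these to Ordilen 'didipe':
  didipe → tidipe   (d→t word-initially before a front vowel)
  tidipe → titipe   (d→t between vowels (before a front vowel))
  titipe → titibe   (p→b between vowels (before a front vowel))
So the Witasen cognate is 'titibe'.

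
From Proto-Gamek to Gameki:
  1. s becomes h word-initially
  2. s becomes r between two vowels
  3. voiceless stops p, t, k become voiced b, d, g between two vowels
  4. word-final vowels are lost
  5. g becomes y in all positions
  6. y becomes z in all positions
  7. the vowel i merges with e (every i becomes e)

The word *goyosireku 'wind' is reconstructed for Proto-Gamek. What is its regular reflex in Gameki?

zozorerez

Gameki: start from *goyosireku.
  rule 1: no change — goyosireku
  rule 2 (rhotacism): goyosireku → goyorireku
  rule 3 (intervocalic voicing): goyorireku → goyoriregu
  rule 4 (apocope): goyoriregu → goyorireg
  rule 5 (unconditioned shift): goyorireg → yoyorirey
  rule 6 (unconditioned shift): yoyorirey → zozorirez
  rule 7 (vowel merger): zozorirez → zozorerez
  ⇒ Gameki zozorerez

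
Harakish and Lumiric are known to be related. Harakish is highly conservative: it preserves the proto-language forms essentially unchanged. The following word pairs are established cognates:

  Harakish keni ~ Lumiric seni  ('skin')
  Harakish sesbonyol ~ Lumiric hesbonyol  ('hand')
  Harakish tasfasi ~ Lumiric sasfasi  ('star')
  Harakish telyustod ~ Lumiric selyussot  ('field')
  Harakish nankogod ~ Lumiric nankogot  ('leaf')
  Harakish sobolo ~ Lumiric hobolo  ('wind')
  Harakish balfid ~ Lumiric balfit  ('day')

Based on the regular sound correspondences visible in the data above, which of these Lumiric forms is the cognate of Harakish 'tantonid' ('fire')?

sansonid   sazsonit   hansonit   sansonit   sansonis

sansonit

tasfasi ~ sasfasi — Harakish t corresponds to Lumiric s word-initially before a back vowel.
telyustod ~ selyussot — Harakish t corresponds to Lumiric s after a consonant, before a back vowel.
telyustod ~ selyussot, nankogod ~ nankogot — Harakish d corresponds to Lumiric t word-finally.
Applying these to Harakish 'tantonid':
  tantonid → santonid   (t→s word-initially before a back vowel)
  santonid → sansonid   (t→s after a consonant, before a back vowel)
  sansonid → sansonit   (d→t word-finally)
So the Lumiric cognate is 'sansonit'.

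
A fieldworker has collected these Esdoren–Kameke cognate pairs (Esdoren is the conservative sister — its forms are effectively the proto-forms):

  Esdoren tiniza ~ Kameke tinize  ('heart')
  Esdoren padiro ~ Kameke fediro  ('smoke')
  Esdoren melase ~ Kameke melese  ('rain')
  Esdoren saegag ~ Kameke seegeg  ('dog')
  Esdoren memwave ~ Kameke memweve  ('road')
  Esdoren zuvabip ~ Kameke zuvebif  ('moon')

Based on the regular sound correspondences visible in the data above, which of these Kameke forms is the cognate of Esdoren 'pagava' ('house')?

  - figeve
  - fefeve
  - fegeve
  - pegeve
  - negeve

fegeve

padiro ~ fediro — Esdoren p corresponds to Kameke f word-initially before a back vowel.
padiro ~ fediro, melase ~ melese — Esdoren a corresponds to Kameke e after a consonant, before a consonant other than r, m, n, p, b, f, v.
memwave ~ memweve — Esdoren a corresponds to Kameke e after a consonant, before a labial obstruent.
tiniza ~ tinize — Esdoren a corresponds to Kameke e word-finally.
Applying these to Esdoren 'pagava':
  pagava → fagava   (p→f word-initially before a back vowel)
  fagava → fegava   (a→e after a consonant, before a consonant other than r, m, n, p, b, f, v)
  fegava → fegeva   (a→e after a consonant, before a labial obstruent)
  fegeva → fegeve   (a→e word-finally)
So the Kameke cognate is 'fegeve'.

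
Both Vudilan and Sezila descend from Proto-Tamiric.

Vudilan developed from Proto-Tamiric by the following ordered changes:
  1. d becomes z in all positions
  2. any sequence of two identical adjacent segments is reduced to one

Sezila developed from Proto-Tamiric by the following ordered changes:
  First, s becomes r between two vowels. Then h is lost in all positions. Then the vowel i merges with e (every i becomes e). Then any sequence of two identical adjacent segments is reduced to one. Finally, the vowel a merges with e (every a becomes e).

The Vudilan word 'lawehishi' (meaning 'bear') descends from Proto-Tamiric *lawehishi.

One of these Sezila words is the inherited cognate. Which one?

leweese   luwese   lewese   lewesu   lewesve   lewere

lewese

Sezila: *lawehishi > laweisi > laweese > lawese > lewese  (by h-loss, vowel merger, degemination, vowel merger)
Among the options, 'lewese' alone shows every Sezila change applied in order.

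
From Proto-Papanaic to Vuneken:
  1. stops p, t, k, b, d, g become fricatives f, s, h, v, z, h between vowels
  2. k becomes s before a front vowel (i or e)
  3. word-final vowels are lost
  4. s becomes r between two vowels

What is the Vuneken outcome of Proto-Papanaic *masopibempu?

marofivemp

Vuneken: start from *masopibempu.
  rule 1 (intervocalic lenition): masopibempu → masofivempu
  rule 2: no change — masofivempu
  rule 3 (apocope): masofivempu → masofivemp
  rule 4 (rhotacism): masofivemp → marofivemp
  ⇒ Vuneken marofivemp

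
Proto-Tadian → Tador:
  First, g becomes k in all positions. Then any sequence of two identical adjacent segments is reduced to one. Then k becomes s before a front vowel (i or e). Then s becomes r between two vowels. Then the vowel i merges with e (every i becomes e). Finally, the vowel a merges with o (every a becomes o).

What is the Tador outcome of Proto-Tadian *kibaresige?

Tador: start from *kibaresige.
  rule 1 (unconditioned shift): kibaresige → kibaresike
  rule 2: no change — kibaresike
  rule 3 (palatalisation): kibaresike → sibaresise
  rule 4 (rhotacism): sibaresise → sibarerire
  rule 5 (vowel merger): sibarerire → sebarerere
  rule 6 (vowel merger): sebarerere → seborerere
  ⇒ Tador seborerere

seborerere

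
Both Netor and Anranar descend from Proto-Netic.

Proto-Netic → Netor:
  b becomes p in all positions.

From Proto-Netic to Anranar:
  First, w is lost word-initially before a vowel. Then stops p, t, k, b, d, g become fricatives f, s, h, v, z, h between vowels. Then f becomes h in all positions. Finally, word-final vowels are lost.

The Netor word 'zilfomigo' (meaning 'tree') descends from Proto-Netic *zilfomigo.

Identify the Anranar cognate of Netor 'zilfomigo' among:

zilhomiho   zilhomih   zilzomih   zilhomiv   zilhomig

zilhomih

Anranar: *zilfomigo > zilfomiho > zilhomiho > zilhomih  (by intervocalic lenition, unconditioned shift, apocope)
Among the options, 'zilhomih' alone shows every Anranar change applied in order.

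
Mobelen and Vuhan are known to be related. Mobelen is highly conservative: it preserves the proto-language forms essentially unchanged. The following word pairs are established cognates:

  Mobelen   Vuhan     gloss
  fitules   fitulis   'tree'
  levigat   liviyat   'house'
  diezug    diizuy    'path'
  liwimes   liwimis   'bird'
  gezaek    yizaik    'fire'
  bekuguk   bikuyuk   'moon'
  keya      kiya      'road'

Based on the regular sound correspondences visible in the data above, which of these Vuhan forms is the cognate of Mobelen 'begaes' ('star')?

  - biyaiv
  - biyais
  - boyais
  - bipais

biyais

fitules ~ fitulis, liwimes ~ liwimis — Mobelen e corresponds to Vuhan i after a consonant, before a consonant other than r, m, n, p, b, f, v.
levigat ~ liviyat — Mobelen g corresponds to Vuhan y between vowels (before a back vowel).
diezug ~ diizuy, gezaek ~ yizaik — Mobelen e corresponds to Vuhan i after a vowel, before a consonant other than r, m, n, p, b, f, v.
Applying these to Mobelen 'begaes':
  begaes → bigaes   (e→i after a consonant, before a consonant other than r, m, n, p, b, f, v)
  bigaes → biyaes   (g→y between vowels (before a back vowel))
  biyaes → biyais   (e→i after a vowel, before a consonant other than r, m, n, p, b, f, v)
So the Vuhan cognate is 'biyais'.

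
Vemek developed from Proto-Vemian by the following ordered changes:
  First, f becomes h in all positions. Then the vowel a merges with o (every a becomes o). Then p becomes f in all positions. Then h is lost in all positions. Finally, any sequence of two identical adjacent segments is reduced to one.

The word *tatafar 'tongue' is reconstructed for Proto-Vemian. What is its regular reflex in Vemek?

Vemek: *tatafar > tatahar > totohor > totoor > totor  (by unconditioned shift, vowel merger, h-loss, degemination)

totor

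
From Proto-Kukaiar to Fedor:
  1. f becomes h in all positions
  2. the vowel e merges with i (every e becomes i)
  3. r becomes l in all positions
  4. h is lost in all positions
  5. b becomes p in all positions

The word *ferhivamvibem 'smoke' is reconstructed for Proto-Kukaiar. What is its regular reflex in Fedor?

ilivamvipim

Fedor: start from *ferhivamvibem.
  rule 1 (unconditioned shift): ferhivamvibem → herhivamvibem
  rule 2 (vowel merger): herhivamvibem → hirhivamvibim
  rule 3 (unconditioned shift): hirhivamvibim → hilhivamvibim
  rule 4 (h-loss): hilhivamvibim → ilivamvibim
  rule 5 (unconditioned shift): ilivamvibim → ilivamvipim
  ⇒ Fedor ilivamvipim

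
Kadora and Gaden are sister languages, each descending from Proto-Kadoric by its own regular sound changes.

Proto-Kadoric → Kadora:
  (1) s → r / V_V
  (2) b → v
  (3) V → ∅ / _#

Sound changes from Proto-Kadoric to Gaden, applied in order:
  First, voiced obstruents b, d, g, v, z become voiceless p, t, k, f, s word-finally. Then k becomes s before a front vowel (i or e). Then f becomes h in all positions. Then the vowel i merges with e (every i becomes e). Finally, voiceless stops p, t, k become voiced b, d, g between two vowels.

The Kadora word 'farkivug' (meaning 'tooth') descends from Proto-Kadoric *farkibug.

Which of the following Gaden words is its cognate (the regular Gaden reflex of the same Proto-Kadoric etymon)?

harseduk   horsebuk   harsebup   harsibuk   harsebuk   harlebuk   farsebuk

Gaden: start from *farkibug.
  rule 1 (final devoicing): farkibug → farkibuk
  rule 2 (palatalisation): farkibuk → farsibuk
  rule 3 (unconditioned shift): farsibuk → harsibuk
  rule 4 (vowel merger): harsibuk → harsebuk
  rule 5: no change — harsebuk
  ⇒ Gaden harsebuk

harsebuk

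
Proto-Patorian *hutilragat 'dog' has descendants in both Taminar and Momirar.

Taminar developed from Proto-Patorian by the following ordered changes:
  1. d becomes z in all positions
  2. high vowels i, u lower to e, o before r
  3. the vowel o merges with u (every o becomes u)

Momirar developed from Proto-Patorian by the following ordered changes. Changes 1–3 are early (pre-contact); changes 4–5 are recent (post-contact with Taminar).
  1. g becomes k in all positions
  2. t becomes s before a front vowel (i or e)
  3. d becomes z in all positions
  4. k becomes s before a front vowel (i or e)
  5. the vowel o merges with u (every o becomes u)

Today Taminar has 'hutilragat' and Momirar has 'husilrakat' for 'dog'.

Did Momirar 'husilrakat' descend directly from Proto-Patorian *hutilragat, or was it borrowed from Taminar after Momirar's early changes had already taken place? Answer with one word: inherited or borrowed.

inherited

If inherited, *hutilragat would pass through all of Momirar's changes:
Momirar: *hutilragat > hutilrakat > husilrakat  (by unconditioned shift, palatalisation)
If borrowed from Taminar 'hutilragat' after the early changes, it would undergo only the recent ones:
  rule 4 (palatalisation): no change (hutilragat)
  rule 5 (vowel merger): no change (hutilragat)
  ⇒ as a loan: hutilragat
Momirar 'husilrakat' matches the inherited outcome exactly, so it is an inherited cognate, not a loan.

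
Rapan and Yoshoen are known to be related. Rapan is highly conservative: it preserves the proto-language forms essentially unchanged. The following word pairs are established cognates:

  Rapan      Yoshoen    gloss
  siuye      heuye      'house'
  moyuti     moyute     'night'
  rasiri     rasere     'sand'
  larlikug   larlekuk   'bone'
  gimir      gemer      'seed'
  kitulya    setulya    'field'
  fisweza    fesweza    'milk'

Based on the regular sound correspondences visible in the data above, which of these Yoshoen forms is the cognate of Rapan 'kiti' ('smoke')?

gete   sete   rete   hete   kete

sete

kitulya ~ setulya — Rapan k corresponds to Yoshoen s word-initially before a front vowel.
larlikug ~ larlekuk, kitulya ~ setulya — Rapan i corresponds to Yoshoen e after a consonant, before a consonant other than r, m, n, p, b, f, v.
moyuti ~ moyute, rasiri ~ rasere — Rapan i corresponds to Yoshoen e word-finally.
Applying these to Rapan 'kiti':
  kiti → siti   (k→s word-initially before a front vowel)
  siti → seti   (i→e after a consonant, before a consonant other than r, m, n, p, b, f, v)
  seti → sete   (i→e word-finally)
So the Yoshoen cognate is 'sete'.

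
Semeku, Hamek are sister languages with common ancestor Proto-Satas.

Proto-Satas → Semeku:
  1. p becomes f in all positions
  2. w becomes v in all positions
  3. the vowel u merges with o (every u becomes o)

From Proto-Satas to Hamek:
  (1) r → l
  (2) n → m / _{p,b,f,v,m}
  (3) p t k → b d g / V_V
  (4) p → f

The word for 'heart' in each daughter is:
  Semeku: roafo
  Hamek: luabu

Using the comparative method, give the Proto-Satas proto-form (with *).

Position 1: Semeku has r, Hamek has l. Semeku preserves r here (none of its changes turn any other segment into r), so the proto-segment is *r.
Position 4: Semeku has f, Hamek has b. Taking the neighbouring segments as reconstructed: Semeku f could go back to *p or *f; Hamek b could go back to *p or *b — the one source consistent with every daughter is *p.
Continuing position by position gives *ruapu; check it forward:
Semeku: start from *ruapu.
  rule 1 (unconditioned shift): ruapu → ruafu
  rule 2: no change — ruafu
  rule 3 (vowel merger): ruafu → roafo
  ⇒ Semeku roafo
Hamek: *ruapu > luapu > luabu  (by unconditioned shift, intervocalic voicing)
*ruapu is the unique common source.

*ruapu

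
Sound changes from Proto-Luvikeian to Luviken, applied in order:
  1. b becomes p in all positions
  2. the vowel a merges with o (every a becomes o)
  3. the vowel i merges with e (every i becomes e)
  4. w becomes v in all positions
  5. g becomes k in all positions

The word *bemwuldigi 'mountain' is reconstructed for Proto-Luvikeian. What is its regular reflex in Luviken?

pemvuldeke

Luviken: *bemwuldigi
  bemwuldigi → pemwuldigi   [unconditioned shift]
  pemwuldigi (rule 2 does not apply)
  pemwuldigi → pemwuldege   [vowel merger]
  pemwuldege → pemvuldege   [unconditioned shift]
  pemvuldege → pemvuldeke   [unconditioned shift]
  giving Luviken pemvuldeke.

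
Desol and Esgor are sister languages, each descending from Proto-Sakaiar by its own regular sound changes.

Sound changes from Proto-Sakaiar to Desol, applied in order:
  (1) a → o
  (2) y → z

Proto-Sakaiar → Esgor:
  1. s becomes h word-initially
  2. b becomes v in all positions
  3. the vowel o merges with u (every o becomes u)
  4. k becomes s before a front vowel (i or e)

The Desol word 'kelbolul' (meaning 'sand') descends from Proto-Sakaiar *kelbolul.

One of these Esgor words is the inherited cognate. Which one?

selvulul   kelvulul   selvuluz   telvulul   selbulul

selvulul

Esgor: *kelbolul > kelvolul > kelvulul > selvulul  (by unconditioned shift, vowel merger, palatalisation)
The other candidates each miss or misapply at least one Esgor change.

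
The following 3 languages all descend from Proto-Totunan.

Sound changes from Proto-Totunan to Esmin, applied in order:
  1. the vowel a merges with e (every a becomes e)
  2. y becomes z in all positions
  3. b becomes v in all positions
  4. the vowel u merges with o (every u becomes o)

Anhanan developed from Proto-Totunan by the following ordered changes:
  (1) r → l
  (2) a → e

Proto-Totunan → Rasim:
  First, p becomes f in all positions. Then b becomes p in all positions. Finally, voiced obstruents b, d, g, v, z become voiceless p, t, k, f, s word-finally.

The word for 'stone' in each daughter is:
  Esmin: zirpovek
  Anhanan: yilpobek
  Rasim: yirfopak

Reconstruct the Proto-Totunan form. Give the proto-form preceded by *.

Position 1: Esmin has z, Anhanan has y, Rasim has y. Anhanan preserves y here (none of its changes turn any other segment into y), so the proto-segment is *y.
Position 3: Esmin has r, Anhanan has l, Rasim has r. Esmin preserves r here (none of its changes turn any other segment into r), so the proto-segment is *r.
Continuing position by position gives *yirpobak; check it forward:
Esmin: *yirpobak > yirpobek > zirpobek > zirpovek  (by vowel merger, unconditioned shift, unconditioned shift)
Anhanan: start from *yirpobak.
  rule 1 (unconditioned shift): yirpobak → yilpobak
  rule 2 (vowel merger): yilpobak → yilpobek
  ⇒ Anhanan yilpobek
Rasim: start from *yirpobak.
  rule 1 (unconditioned shift): yirpobak → yirfobak
  rule 2 (unconditioned shift): yirfobak → yirfopak
  rule 3: no change — yirfopak
  ⇒ Rasim yirfopak
Only *yirpobak yields all of Esmin zirpovek, Anhanan yilpobek, Rasim yirfopak.

*yirpobak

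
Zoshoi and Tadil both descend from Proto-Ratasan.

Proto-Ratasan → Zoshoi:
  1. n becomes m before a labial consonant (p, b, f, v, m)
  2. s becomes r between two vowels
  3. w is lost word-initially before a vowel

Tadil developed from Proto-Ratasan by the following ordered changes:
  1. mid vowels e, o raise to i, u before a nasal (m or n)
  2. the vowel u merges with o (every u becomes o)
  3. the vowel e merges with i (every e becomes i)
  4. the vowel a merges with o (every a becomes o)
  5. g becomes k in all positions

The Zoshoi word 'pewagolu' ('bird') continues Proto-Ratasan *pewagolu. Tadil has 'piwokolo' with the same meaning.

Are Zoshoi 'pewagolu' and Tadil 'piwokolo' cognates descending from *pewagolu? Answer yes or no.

yes

Derive the expected Tadil reflex of *pewagolu:
Tadil: *pewagolu > pewagolo > piwagolo > piwogolo > piwokolo  (by vowel merger, vowel merger, vowel merger, unconditioned shift)
Tadil 'piwokolo' matches the regular reflex exactly, so the pair is cognate.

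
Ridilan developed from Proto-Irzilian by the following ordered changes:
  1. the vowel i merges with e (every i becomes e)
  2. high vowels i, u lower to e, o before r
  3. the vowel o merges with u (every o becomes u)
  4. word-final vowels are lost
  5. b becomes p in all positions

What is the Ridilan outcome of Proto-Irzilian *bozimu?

Ridilan: start from *bozimu.
  rule 1 (vowel merger): bozimu → bozemu
  rule 2: no change — bozemu
  rule 3 (vowel merger): bozemu → buzemu
  rule 4 (apocope): buzemu → buzem
  rule 5 (unconditioned shift): buzem → puzem
  ⇒ Ridilan puzem

puzem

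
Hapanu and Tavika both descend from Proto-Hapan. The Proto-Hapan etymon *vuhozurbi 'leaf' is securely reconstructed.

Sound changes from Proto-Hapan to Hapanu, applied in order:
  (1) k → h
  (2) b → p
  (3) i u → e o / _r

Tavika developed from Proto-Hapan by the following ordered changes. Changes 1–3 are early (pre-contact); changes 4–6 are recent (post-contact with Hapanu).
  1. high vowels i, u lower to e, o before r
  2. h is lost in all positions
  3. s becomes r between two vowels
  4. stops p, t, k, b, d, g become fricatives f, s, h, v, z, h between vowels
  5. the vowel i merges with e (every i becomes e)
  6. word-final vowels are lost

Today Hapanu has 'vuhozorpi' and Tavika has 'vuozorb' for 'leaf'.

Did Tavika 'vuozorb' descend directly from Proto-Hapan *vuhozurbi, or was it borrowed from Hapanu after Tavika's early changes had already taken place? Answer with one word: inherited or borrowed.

inherited

If inherited, *vuhozurbi would pass through all of Tavika's changes:
Tavika: start from *vuhozurbi.
  rule 1 (pre-rhotic lowering): vuhozurbi → vuhozorbi
  rule 2 (h-loss): vuhozorbi → vuozorbi
  rule 3: no change — vuozorbi
  rule 4: no change — vuozorbi
  rule 5 (vowel merger): vuozorbi → vuozorbe
  rule 6 (apocope): vuozorbe → vuozorb
  ⇒ Tavika vuozorb
If borrowed from Hapanu 'vuhozorpi' after the early changes, it would undergo only the recent ones:
  rule 4 (intervocalic lenition): no change (vuhozorpi)
  rule 5 (vowel merger): vuhozorpi → vuhozorpe
  rule 6 (apocope): vuhozorpe → vuhozorp
  ⇒ as a loan: vuhozorp
Tavika 'vuozorb' matches the inherited outcome exactly, so it is an inherited cognate, not a loan.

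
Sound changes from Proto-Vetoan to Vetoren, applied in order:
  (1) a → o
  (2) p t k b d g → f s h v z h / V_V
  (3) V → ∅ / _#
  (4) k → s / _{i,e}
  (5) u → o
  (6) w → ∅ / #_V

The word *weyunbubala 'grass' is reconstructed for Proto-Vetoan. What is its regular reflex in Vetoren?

eyonbovol

Vetoren: *weyunbubala > weyunbubolo > weyunbuvolo > weyunbuvol > weyonbovol > eyonbovol  (by vowel merger, intervocalic lenition, apocope, vowel merger, glide loss)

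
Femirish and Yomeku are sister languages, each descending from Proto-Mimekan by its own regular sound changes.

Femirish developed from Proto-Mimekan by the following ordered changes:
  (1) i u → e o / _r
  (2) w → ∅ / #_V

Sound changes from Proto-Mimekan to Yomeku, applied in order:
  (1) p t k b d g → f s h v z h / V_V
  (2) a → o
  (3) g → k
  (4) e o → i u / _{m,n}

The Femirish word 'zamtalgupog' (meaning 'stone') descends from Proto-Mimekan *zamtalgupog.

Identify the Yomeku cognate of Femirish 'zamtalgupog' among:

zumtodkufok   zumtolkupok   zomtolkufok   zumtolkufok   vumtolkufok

zumtolkufok

Yomeku: start from *zamtalgupog.
  rule 1 (intervocalic lenition): zamtalgupog → zamtalgufog
  rule 2 (vowel merger): zamtalgufog → zomtolgufog
  rule 3 (unconditioned shift): zomtolgufog → zomtolkufok
  rule 4 (pre-nasal raising): zomtolkufok → zumtolkufok
  ⇒ Yomeku zumtolkufok
Only 'zumtolkufok' matches the regular Yomeku development of *zamtalgupog.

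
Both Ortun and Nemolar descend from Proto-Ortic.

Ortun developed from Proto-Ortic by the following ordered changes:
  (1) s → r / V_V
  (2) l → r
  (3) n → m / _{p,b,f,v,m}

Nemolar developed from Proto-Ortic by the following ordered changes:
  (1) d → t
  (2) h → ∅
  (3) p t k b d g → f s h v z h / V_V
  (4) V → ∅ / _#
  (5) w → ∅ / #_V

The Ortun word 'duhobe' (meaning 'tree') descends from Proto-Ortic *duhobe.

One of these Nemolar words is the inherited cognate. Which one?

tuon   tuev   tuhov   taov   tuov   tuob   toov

tuov

Nemolar: start from *duhobe.
  rule 1 (unconditioned shift): duhobe → tuhobe
  rule 2 (h-loss): tuhobe → tuobe
  rule 3 (intervocalic lenition): tuobe → tuove
  rule 4 (apocope): tuove → tuov
  rule 5: no change — tuov
  ⇒ Nemolar tuov
Only 'tuov' matches the regular Nemolar development of *duhobe.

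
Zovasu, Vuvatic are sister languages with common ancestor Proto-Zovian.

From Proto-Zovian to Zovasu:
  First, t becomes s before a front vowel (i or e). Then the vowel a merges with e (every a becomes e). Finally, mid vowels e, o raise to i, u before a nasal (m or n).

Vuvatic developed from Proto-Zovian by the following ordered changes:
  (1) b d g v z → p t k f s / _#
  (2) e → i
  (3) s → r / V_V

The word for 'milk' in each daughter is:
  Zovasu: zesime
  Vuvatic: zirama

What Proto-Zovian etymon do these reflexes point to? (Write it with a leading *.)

*zesama

Position 2: Zovasu has e, Vuvatic has i. Taking the neighbouring segments as reconstructed: Zovasu e could go back to *a or *e; Vuvatic i could go back to *e or *i — the one source consistent with every daughter is *e.
Position 4: Zovasu has i, Vuvatic has a. Vuvatic preserves a here (none of its changes turn any other segment into a), so the proto-segment is *a.
Position 3: Zovasu has s, Vuvatic has r. Taking the neighbouring segments as reconstructed: Zovasu s can only go back to *s; Vuvatic r could go back to *s or *r — the one source consistent with every daughter is *s.
This points to *zesama. Verify forward in each daughter:
Zovasu: start from *zesama.
  rule 1: no change — zesama
  rule 2 (vowel merger): zesama → zeseme
  rule 3 (pre-nasal raising): zeseme → zesime
  ⇒ Zovasu zesime
Vuvatic: start from *zesama.
  rule 1: no change — zesama
  rule 2 (vowel merger): zesama → zisama
  rule 3 (rhotacism): zisama → zirama
  ⇒ Vuvatic zirama
No other proto-form is consistent with every reflex, so the reconstruction is *zesama.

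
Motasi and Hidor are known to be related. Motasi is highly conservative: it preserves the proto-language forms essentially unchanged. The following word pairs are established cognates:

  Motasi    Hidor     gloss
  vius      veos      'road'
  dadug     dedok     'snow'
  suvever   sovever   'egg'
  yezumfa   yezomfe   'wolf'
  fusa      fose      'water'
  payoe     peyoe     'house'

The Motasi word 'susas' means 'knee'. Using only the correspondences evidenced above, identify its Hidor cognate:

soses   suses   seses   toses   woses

soses

dadug ~ dedok, fusa ~ fose — Motasi u corresponds to Hidor o after a consonant, before a consonant other than r, m, n, p, b, f, v.
dadug ~ dedok, payoe ~ peyoe — Motasi a corresponds to Hidor e after a consonant, before a consonant other than r, m, n, p, b, f, v.
Applying these to Motasi 'susas':
  susas → sosas   (u→o after a consonant, before a consonant other than r, m, n, p, b, f, v)
  sosas → soses   (a→e after a consonant, before a consonant other than r, m, n, p, b, f, v)
So the Hidor cognate is 'soses'.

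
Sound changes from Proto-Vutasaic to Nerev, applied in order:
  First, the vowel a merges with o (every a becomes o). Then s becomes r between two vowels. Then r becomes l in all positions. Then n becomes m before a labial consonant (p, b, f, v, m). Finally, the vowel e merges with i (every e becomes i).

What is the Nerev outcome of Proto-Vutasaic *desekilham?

dilikilhom

Nerev: *desekilham
  desekilham → desekilhom   [vowel merger]
  desekilhom → derekilhom   [rhotacism]
  derekilhom → delekilhom   [unconditioned shift]
  delekilhom (rule 4 does not apply)
  delekilhom → dilikilhom   [vowel merger]
  giving Nerev dilikilhom.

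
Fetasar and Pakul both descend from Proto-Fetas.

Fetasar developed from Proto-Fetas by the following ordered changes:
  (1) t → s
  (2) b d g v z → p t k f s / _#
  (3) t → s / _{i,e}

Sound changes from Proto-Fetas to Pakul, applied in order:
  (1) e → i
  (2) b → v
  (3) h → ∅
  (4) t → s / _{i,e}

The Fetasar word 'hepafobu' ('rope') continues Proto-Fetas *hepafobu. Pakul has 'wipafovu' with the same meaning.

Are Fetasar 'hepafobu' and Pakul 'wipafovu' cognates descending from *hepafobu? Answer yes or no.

Derive the expected Pakul reflex of *hepafobu:
Pakul: start from *hepafobu.
  rule 1 (vowel merger): hepafobu → hipafobu
  rule 2 (unconditioned shift): hipafobu → hipafovu
  rule 3 (h-loss): hipafovu → ipafovu
  rule 4: no change — ipafovu
  ⇒ Pakul ipafovu
The regular Pakul reflex would be 'ipafovu', but the attested form is 'wipafovu'. The correspondence is irregular, so they are not cognates (the Pakul form has a different source).

no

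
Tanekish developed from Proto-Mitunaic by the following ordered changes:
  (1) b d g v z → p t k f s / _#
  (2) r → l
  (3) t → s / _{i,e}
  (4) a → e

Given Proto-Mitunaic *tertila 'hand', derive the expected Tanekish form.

Tanekish: start from *tertila.
  rule 1: no change — tertila
  rule 2 (unconditioned shift): tertila → teltila
  rule 3 (palatalisation): teltila → selsila
  rule 4 (vowel merger): selsila → selsile
  ⇒ Tanekish selsile

selsile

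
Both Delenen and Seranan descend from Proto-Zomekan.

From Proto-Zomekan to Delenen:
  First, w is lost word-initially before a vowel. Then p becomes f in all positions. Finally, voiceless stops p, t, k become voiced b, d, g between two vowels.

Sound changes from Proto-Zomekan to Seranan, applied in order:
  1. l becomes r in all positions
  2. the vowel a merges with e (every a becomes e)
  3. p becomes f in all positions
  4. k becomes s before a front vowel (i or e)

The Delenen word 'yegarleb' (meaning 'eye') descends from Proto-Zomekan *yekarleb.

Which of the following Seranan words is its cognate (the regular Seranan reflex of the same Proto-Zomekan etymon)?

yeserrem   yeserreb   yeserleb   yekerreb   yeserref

yeserreb

Seranan: *yekarleb
  yekarleb → yekarreb   [unconditioned shift]
  yekarreb → yekerreb   [vowel merger]
  yekerreb (rule 3 does not apply)
  yekerreb → yeserreb   [palatalisation]
  giving Seranan yeserreb.
The other candidates each miss or misapply at least one Seranan change.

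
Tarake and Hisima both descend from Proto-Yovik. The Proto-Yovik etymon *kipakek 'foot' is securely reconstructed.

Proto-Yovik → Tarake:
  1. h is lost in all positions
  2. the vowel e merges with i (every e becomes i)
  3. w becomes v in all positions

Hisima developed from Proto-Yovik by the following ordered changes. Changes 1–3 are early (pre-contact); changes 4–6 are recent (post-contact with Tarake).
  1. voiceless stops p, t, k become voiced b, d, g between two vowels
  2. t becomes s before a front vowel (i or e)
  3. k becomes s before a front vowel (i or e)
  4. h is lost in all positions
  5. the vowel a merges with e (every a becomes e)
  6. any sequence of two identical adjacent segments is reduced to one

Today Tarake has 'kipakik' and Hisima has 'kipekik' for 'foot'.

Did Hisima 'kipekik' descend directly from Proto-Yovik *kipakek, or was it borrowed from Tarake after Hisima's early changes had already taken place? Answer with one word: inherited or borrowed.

borrowed

If inherited, *kipakek would pass through all of Hisima's changes:
Hisima: *kipakek
  kipakek → kibagek   [intervocalic voicing]
  kibagek (rule 2 does not apply)
  kibagek → sibagek   [palatalisation]
  sibagek (rule 4 does not apply)
  sibagek → sibegek   [vowel merger]
  sibegek (rule 6 does not apply)
  giving Hisima sibegek.
If borrowed from Tarake 'kipakik' after the early changes, it would undergo only the recent ones:
  rule 4 (h-loss): no change (kipakik)
  rule 5 (vowel merger): kipakik → kipekik
  rule 6 (degemination): no change (kipekik)
  ⇒ as a loan: kipekik
Hisima 'kipekik' matches the loan outcome 'kipekik', not the inherited 'sibegek' — it skipped the early Hisima changes, so it was borrowed from Tarake.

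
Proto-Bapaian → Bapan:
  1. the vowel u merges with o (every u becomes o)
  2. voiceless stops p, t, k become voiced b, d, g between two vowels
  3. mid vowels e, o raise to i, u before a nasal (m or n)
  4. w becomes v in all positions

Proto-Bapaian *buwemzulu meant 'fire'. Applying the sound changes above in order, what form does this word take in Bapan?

bovimzolo

Bapan: *buwemzulu > bowemzolo > bowimzolo > bovimzolo  (by vowel merger, pre-nasal raising, unconditioned shift)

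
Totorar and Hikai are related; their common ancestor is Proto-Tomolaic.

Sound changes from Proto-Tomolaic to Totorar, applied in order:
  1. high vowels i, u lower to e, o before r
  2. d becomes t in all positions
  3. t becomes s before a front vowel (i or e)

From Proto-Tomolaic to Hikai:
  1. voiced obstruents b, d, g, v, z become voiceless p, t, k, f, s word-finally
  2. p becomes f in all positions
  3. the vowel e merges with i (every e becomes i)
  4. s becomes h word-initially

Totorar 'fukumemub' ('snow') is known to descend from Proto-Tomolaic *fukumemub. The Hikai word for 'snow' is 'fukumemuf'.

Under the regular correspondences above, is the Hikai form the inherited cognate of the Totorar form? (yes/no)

Derive the expected Hikai reflex of *fukumemub:
Hikai: start from *fukumemub.
  rule 1 (final devoicing): fukumemub → fukumemup
  rule 2 (unconditioned shift): fukumemup → fukumemuf
  rule 3 (vowel merger): fukumemuf → fukumimuf
  rule 4: no change — fukumimuf
  ⇒ Hikai fukumimuf
The regular Hikai reflex would be 'fukumimuf', but the attested form is 'fukumemuf'. The correspondence is irregular, so they are not cognates (the Hikai form has a different source).

no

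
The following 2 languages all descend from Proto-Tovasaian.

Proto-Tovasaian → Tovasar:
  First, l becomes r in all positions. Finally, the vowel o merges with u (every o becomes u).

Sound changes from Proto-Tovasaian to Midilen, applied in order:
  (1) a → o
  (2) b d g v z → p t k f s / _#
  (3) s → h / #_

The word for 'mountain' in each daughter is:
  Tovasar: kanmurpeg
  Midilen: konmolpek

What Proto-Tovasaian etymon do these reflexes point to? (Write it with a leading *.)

Position 9: Tovasar has g, Midilen has k. Tovasar preserves g here (none of its changes turn any other segment into g), so the proto-segment is *g.
Position 6: Tovasar has r, Midilen has l. Midilen preserves l here (none of its changes turn any other segment into l), so the proto-segment is *l.
Position 2: Tovasar has a, Midilen has o. Tovasar preserves a here (none of its changes turn any other segment into a), so the proto-segment is *a.
Continuing position by position gives *kanmolpeg; check it forward:
Tovasar: *kanmolpeg
  kanmolpeg → kanmorpeg   [unconditioned shift]
  kanmorpeg → kanmurpeg   [vowel merger]
  giving Tovasar kanmurpeg.
Midilen: *kanmolpeg > konmolpeg > konmolpek  (by vowel merger, final devoicing)
*kanmolpeg is the unique common source.

*kanmolpeg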